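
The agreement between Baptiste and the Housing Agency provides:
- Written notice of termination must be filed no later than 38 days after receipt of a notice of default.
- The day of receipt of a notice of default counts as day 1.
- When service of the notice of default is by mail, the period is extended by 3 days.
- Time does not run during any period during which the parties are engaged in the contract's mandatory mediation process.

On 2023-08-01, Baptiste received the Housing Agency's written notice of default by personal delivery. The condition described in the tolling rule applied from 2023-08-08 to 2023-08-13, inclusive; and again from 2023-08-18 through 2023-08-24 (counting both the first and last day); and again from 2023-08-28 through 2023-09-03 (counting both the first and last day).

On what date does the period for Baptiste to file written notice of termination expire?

Counting 2023-08-01 as day 1, day 38 is September 7, 2023.
Service was not by mail, so no mail extension applies.
From August 8, 2023 through August 13, 2023 inclusive is 6 days; tolling adds 6 days: September 7, 2023 + 6 days = September 13, 2023.
From August 18, 2023 through August 24, 2023 inclusive is 7 days; tolling adds 7 days: September 13, 2023 + 7 days = September 20, 2023.
From August 28, 2023 through September 3, 2023 inclusive is 7 days; tolling adds 7 days: September 20, 2023 + 7 days = September 27, 2023.

September 27, 2023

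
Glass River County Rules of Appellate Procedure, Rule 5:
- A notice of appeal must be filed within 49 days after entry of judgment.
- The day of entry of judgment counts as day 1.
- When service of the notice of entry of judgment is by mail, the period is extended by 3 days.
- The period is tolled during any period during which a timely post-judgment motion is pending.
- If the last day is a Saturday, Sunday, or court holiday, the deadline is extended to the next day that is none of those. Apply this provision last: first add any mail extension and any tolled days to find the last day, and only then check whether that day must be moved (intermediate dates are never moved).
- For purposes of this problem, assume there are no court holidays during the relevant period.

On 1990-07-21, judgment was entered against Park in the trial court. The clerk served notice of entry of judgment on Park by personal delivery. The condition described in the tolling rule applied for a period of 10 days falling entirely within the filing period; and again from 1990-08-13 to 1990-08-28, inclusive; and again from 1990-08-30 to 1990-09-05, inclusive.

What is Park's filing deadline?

October 10, 1990

Counting 1990-07-21 as day 1, day 49 is September 7, 1990.
Service was not by mail, so no mail extension applies.
Tolling adds 10 days: September 7, 1990 + 10 days = September 17, 1990.
From August 13, 1990 through August 28, 1990 inclusive is 16 days; tolling adds 16 days: September 17, 1990 + 16 days = October 3, 1990.
From August 30, 1990 through September 5, 1990 inclusive is 7 days; tolling adds 7 days: October 3, 1990 + 7 days = October 10, 1990.
October 10, 1990 is a Wednesday and not a court holiday, so no extension applies.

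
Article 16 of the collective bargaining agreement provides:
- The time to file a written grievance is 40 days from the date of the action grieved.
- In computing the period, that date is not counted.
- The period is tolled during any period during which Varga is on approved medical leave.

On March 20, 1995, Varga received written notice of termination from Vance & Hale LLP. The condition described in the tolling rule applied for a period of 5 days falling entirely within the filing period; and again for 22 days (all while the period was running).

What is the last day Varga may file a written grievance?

May 26, 1995

40 days after March 20, 1995 is April 29, 1995.
Tolling adds 5 days: April 29, 1995 + 5 days = May 4, 1995.
Tolling adds 22 days: May 4, 1995 + 22 days = May 26, 1995.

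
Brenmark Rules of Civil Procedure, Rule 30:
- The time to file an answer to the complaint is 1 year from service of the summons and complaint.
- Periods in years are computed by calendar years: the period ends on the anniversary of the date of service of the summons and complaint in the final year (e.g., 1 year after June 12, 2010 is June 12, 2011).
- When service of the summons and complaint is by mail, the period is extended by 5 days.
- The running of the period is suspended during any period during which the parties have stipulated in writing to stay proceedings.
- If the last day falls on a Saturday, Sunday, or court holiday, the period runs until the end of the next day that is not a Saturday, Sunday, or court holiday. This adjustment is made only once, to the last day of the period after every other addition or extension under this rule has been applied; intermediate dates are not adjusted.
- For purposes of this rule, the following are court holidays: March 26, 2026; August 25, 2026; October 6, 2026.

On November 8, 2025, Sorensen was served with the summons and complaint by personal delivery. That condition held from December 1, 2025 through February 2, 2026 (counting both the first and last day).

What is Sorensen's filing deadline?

January 11, 2027

1 year after November 8, 2025 is November 8, 2026.
Service was not by mail, so no mail extension applies.
From December 1, 2025 through February 2, 2026 inclusive is 64 days; tolling adds 64 days: November 8, 2026 + 64 days = January 11, 2027.
January 11, 2027 is a Monday and not a court holiday, so no extension applies.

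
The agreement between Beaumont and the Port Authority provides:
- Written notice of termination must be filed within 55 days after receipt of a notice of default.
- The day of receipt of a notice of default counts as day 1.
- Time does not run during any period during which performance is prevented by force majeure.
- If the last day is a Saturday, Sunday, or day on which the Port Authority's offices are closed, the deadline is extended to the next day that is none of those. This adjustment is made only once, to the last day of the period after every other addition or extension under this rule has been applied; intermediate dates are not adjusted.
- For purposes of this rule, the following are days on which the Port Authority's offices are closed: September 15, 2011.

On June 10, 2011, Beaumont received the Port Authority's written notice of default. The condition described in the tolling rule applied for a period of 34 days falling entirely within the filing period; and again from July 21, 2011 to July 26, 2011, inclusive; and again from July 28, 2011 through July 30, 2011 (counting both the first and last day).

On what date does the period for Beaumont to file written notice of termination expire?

September 16, 2011

Counting June 10, 2011 as day 1, day 55 is August 3, 2011.
Tolling adds 34 days: August 3, 2011 + 34 days = September 6, 2011.
From July 21, 2011 through July 26, 2011 inclusive is 6 days; tolling adds 6 days: September 6, 2011 + 6 days = September 12, 2011.
From July 28, 2011 through July 30, 2011 inclusive is 3 days; tolling adds 3 days: September 12, 2011 + 3 days = September 15, 2011.
September 15, 2011 is a listed holiday. The next qualifying day is September 16, 2011.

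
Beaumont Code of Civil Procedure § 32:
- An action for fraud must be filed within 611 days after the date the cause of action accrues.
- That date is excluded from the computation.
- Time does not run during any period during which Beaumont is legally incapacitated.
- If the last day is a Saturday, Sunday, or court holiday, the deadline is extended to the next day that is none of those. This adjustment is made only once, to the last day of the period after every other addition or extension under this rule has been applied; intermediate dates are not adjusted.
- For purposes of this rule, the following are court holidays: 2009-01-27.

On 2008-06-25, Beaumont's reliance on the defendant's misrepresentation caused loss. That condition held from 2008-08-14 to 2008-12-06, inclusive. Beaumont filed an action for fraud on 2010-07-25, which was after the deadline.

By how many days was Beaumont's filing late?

611 days after 2008-06-25 is February 26, 2010.
From August 14, 2008 through December 6, 2008 inclusive is 115 days; tolling adds 115 days: February 26, 2010 + 115 days = June 21, 2010.
June 21, 2010 is a Monday and not a court holiday, so no extension applies.
The deadline is June 21, 2010; from June 21, 2010 to July 25, 2010 is 34 days.

34 days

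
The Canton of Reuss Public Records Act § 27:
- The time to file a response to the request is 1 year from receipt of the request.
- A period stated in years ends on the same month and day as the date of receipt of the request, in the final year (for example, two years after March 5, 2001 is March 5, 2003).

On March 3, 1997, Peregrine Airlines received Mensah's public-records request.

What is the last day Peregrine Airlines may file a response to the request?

March 3, 1998

1 year after March 3, 1997 is March 3, 1998.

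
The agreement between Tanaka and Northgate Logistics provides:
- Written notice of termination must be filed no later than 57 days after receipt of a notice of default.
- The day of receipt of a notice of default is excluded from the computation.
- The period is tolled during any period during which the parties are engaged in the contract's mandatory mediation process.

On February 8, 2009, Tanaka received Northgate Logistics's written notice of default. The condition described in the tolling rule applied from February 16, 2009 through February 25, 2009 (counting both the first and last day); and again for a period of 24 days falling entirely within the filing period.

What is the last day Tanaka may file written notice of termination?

May 10, 2009

57 days after February 8, 2009 is April 6, 2009.
From February 16, 2009 through February 25, 2009 inclusive is 10 days; tolling adds 10 days: April 6, 2009 + 10 days = April 16, 2009.
Tolling adds 24 days: April 16, 2009 + 24 days = May 10, 2009.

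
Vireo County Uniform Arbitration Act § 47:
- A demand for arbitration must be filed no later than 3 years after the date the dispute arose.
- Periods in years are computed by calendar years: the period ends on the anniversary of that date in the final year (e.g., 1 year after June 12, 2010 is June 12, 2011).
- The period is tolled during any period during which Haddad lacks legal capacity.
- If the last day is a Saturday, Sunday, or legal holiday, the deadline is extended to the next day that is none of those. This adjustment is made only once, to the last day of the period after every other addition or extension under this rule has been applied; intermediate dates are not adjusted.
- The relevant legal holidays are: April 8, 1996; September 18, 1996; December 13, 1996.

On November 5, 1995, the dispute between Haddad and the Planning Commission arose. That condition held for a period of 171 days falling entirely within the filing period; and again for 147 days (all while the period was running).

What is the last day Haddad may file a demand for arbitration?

September 20, 1999

3 years after November 5, 1995 is November 5, 1998.
Tolling adds 171 days: November 5, 1998 + 171 days = April 25, 1999.
Tolling adds 147 days: April 25, 1999 + 147 days = September 19, 1999.
September 19, 1999 is Sunday. The next qualifying day is September 20, 1999.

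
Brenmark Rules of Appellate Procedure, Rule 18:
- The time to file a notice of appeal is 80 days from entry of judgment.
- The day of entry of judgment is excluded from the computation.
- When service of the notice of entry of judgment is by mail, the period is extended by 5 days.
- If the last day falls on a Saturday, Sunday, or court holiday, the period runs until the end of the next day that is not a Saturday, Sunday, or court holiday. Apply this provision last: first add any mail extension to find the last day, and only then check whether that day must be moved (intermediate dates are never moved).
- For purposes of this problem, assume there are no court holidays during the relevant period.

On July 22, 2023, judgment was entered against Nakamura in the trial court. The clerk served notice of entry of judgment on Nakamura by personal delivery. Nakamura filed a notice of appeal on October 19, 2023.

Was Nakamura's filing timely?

80 days after July 22, 2023 is October 10, 2023.
Service was not by mail, so no mail extension applies.
October 10, 2023 is a Tuesday and not a court holiday, so no extension applies.
The deadline is October 10, 2023; the filing on October 19, 2023 is after that date.

No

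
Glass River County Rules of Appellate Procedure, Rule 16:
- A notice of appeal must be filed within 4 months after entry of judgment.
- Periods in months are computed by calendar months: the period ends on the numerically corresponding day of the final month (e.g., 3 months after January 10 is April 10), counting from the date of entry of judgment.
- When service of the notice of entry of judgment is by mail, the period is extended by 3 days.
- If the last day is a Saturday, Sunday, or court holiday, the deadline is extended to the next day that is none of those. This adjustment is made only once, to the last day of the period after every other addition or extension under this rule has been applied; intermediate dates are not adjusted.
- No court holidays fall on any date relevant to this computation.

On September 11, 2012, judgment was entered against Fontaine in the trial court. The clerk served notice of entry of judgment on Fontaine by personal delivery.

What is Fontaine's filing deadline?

January 11, 2013

4 months after September 11, 2012 is January 11, 2013.
Service was not by mail, so no mail extension applies.
January 11, 2013 is a Friday and not a court holiday, so no extension applies.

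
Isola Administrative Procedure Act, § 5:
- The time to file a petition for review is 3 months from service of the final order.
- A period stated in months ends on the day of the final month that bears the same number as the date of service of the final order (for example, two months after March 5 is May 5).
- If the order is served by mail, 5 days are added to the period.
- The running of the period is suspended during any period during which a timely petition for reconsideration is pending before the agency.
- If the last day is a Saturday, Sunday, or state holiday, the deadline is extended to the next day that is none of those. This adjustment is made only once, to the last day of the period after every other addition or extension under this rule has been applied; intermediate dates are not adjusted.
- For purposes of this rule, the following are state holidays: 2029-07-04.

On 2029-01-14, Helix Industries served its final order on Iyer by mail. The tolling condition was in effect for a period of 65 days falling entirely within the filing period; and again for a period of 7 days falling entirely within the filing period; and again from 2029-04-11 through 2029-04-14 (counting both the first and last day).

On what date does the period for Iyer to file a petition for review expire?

July 5, 2029

3 months after 2029-01-14 is April 14, 2029.
Service was by mail, adding 5 days: April 14, 2029 + 5 days = April 19, 2029.
Tolling adds 65 days: April 19, 2029 + 65 days = June 23, 2029.
Tolling adds 7 days: June 23, 2029 + 7 days = June 30, 2029.
From April 11, 2029 through April 14, 2029 inclusive is 4 days; tolling adds 4 days: June 30, 2029 + 4 days = July 4, 2029.
July 4, 2029 is a listed holiday. The next qualifying day is July 5, 2029.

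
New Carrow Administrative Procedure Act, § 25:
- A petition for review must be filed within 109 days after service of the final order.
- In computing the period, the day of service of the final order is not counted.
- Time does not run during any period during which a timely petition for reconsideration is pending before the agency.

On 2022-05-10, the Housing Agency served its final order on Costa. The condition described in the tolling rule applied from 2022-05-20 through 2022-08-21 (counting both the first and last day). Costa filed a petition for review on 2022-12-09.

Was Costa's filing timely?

109 days after 2022-05-10 is August 27, 2022.
From May 20, 2022 through August 21, 2022 inclusive is 94 days; tolling adds 94 days: August 27, 2022 + 94 days = November 29, 2022.
The deadline is November 29, 2022; the filing on December 9, 2022 is after that date.

No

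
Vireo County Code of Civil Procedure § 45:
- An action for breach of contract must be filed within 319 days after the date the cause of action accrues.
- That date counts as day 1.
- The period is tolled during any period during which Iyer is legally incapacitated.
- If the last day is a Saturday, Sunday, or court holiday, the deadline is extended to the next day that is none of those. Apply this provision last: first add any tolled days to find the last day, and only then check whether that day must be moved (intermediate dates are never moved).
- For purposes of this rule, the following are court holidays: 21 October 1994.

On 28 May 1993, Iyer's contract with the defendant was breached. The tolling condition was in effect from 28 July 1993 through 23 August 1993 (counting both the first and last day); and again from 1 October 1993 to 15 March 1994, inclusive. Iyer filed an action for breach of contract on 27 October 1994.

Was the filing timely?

No

Counting 28 May 1993 as day 1, day 319 is April 11, 1994.
From July 28, 1993 through August 23, 1993 inclusive is 27 days; tolling adds 27 days: April 11, 1994 + 27 days = May 8, 1994.
From October 1, 1993 through March 15, 1994 inclusive is 166 days; tolling adds 166 days: May 8, 1994 + 166 days = October 21, 1994.
October 21, 1994 is a listed holiday; October 22, 1994 is Saturday; October 23, 1994 is Sunday. The next qualifying day is October 24, 1994.
The deadline is October 24, 1994; the filing on October 27, 1994 is after that date.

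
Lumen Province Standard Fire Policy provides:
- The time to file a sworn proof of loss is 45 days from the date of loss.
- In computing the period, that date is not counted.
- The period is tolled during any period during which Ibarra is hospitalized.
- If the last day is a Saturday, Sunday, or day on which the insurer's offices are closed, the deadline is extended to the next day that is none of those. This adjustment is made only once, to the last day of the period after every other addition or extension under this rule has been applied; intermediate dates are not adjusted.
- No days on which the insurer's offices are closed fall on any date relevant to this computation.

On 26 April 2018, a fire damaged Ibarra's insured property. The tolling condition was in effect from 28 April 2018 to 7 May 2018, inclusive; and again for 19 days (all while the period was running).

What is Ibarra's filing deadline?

July 9, 2018

45 days after 26 April 2018 is June 10, 2018.
From April 28, 2018 through May 7, 2018 inclusive is 10 days; tolling adds 10 days: June 10, 2018 + 10 days = June 20, 2018.
Tolling adds 19 days: June 20, 2018 + 19 days = July 9, 2018.
July 9, 2018 is a Monday and not a day on which the insurer's offices are closed, so no extension applies.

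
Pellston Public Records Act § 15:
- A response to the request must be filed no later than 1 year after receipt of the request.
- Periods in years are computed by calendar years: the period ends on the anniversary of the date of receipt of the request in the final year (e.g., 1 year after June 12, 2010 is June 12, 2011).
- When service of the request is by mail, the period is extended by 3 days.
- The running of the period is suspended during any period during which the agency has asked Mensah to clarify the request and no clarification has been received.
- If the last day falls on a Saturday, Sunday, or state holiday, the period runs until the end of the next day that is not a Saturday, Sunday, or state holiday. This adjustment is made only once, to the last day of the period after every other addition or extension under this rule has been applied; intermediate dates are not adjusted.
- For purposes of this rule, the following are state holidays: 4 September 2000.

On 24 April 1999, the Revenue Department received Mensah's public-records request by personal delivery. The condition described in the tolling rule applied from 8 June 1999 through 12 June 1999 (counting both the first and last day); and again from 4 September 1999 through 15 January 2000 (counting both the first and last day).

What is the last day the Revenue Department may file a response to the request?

1 year after 24 April 1999 is April 24, 2000.
Service was not by mail, so no mail extension applies.
From June 8, 1999 through June 12, 1999 inclusive is 5 days; tolling adds 5 days: April 24, 2000 + 5 days = April 29, 2000.
From September 4, 1999 through January 15, 2000 inclusive is 134 days; tolling adds 134 days: April 29, 2000 + 134 days = September 10, 2000.
September 10, 2000 is Sunday. The next qualifying day is September 11, 2000.

September 11, 2000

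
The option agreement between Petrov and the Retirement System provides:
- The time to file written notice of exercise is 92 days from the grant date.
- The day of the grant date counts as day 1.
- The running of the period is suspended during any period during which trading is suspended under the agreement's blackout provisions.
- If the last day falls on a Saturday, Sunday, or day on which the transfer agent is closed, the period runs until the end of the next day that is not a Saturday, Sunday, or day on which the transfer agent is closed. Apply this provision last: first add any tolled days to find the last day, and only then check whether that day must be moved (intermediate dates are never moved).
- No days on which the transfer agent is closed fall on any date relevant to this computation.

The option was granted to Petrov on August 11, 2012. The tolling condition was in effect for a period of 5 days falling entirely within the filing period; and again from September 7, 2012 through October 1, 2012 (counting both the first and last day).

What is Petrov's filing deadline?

Counting August 11, 2012 as day 1, day 92 is November 10, 2012.
Tolling adds 5 days: November 10, 2012 + 5 days = November 15, 2012.
From September 7, 2012 through October 1, 2012 inclusive is 25 days; tolling adds 25 days: November 15, 2012 + 25 days = December 10, 2012.
December 10, 2012 is a Monday and not a day on which the transfer agent is closed, so no extension applies.

December 10, 2012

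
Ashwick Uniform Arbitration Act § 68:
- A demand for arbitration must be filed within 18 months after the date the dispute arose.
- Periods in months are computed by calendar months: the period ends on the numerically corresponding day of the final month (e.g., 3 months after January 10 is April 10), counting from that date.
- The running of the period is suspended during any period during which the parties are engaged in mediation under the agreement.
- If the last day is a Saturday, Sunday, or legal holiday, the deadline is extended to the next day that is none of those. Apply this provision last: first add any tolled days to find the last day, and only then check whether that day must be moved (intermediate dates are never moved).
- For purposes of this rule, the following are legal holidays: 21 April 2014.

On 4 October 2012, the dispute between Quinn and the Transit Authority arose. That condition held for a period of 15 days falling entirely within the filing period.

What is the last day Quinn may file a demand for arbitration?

18 months after 4 October 2012 is April 4, 2014.
Tolling adds 15 days: April 4, 2014 + 15 days = April 19, 2014.
April 19, 2014 is Saturday; April 20, 2014 is Sunday; April 21, 2014 is a listed holiday. The next qualifying day is April 22, 2014.

April 22, 2014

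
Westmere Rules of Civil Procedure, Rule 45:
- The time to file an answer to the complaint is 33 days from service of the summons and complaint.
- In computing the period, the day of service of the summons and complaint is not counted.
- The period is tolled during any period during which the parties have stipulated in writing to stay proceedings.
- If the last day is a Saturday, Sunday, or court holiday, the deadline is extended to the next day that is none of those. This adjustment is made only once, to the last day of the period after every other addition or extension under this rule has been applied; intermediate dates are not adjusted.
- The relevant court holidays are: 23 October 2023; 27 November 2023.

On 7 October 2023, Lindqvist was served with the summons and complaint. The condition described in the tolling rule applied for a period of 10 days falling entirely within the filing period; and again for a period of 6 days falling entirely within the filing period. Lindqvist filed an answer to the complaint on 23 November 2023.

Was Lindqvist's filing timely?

Yes

33 days after 7 October 2023 is November 9, 2023.
Tolling adds 10 days: November 9, 2023 + 10 days = November 19, 2023.
Tolling adds 6 days: November 19, 2023 + 6 days = November 25, 2023.
November 25, 2023 is Saturday; November 26, 2023 is Sunday; November 27, 2023 is a listed holiday. The next qualifying day is November 28, 2023.
The deadline is November 28, 2023; the filing on November 23, 2023 is on or before that date.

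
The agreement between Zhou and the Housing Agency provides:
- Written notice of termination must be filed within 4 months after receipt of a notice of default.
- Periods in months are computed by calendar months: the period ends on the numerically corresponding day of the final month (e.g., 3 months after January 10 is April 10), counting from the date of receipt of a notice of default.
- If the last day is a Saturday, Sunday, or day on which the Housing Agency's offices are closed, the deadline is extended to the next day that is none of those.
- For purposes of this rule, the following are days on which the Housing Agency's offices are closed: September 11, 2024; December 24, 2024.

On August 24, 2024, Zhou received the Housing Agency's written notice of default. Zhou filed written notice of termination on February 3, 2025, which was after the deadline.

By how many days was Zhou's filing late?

4 months after August 24, 2024 is December 24, 2024.
December 24, 2024 is a listed holiday. The next qualifying day is December 25, 2024.
The deadline is December 25, 2024; from December 25, 2024 to February 3, 2025 is 40 days.

40 days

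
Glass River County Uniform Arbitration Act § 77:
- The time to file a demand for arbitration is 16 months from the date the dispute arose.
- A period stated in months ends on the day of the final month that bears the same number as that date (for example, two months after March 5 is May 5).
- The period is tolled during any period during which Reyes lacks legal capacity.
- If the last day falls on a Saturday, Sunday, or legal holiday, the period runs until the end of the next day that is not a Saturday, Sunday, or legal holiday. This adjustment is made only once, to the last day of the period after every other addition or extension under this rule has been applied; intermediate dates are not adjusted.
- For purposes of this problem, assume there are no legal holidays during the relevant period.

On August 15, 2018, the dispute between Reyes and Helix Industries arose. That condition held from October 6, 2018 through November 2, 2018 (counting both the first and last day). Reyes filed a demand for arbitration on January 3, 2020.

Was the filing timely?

16 months after August 15, 2018 is December 15, 2019.
From October 6, 2018 through November 2, 2018 inclusive is 28 days; tolling adds 28 days: December 15, 2019 + 28 days = January 12, 2020.
January 12, 2020 is Sunday. The next qualifying day is January 13, 2020.
The deadline is January 13, 2020; the filing on January 3, 2020 is on or before that date.

Yes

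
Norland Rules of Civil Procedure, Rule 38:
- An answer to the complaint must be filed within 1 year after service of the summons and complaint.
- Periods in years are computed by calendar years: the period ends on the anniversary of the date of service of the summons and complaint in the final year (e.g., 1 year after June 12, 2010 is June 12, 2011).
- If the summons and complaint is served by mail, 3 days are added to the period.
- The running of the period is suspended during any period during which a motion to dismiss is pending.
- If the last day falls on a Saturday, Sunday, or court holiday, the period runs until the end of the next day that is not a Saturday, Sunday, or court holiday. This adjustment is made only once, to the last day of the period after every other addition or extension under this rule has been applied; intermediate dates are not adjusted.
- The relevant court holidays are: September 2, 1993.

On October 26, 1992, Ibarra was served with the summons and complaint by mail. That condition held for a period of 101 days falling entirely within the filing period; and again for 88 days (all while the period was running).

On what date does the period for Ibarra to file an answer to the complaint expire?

May 6, 1994

1 year after October 26, 1992 is October 26, 1993.
Service was by mail, adding 3 days: October 26, 1993 + 3 days = October 29, 1993.
Tolling adds 101 days: October 29, 1993 + 101 days = February 7, 1994.
Tolling adds 88 days: February 7, 1994 + 88 days = May 6, 1994.
May 6, 1994 is a Friday and not a court holiday, so no extension applies.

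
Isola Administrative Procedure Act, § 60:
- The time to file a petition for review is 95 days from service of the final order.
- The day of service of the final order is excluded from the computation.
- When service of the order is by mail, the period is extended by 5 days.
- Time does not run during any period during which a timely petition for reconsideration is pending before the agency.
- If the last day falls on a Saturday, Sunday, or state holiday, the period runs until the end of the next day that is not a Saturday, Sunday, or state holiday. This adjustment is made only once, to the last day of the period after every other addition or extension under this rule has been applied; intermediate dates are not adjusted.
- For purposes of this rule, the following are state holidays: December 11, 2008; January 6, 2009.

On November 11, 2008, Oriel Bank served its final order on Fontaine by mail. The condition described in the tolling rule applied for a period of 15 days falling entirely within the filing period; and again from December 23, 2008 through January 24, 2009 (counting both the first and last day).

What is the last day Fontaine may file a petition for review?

95 days after November 11, 2008 is February 14, 2009.
Service was by mail, adding 5 days: February 14, 2009 + 5 days = February 19, 2009.
Tolling adds 15 days: February 19, 2009 + 15 days = March 6, 2009.
From December 23, 2008 through January 24, 2009 inclusive is 33 days; tolling adds 33 days: March 6, 2009 + 33 days = April 8, 2009.
April 8, 2009 is a Wednesday and not a state holiday, so no extension applies.

April 8, 2009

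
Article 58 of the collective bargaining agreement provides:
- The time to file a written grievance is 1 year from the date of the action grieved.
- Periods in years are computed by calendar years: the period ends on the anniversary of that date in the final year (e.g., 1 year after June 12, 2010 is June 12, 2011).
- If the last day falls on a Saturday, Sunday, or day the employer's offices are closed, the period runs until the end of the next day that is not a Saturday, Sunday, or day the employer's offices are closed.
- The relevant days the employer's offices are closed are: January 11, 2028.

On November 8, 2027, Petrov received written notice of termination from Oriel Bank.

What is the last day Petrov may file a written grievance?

November 8, 2028

1 year after November 8, 2027 is November 8, 2028.
November 8, 2028 is a Wednesday and not a day the employer's offices are closed, so no extension applies.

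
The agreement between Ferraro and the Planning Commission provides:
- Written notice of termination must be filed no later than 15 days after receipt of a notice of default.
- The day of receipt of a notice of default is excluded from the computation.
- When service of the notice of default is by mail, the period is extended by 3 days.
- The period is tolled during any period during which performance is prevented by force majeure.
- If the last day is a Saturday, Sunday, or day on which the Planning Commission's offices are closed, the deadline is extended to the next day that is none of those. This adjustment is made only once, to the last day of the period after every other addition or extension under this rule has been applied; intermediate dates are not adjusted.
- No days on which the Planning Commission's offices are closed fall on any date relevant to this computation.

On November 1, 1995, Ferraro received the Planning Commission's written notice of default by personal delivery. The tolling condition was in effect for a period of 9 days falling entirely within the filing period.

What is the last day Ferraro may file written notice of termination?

November 27, 1995

15 days after November 1, 1995 is November 16, 1995.
Service was not by mail, so no mail extension applies.
Tolling adds 9 days: November 16, 1995 + 9 days = November 25, 1995.
November 25, 1995 is Saturday; November 26, 1995 is Sunday. The next qualifying day is November 27, 1995.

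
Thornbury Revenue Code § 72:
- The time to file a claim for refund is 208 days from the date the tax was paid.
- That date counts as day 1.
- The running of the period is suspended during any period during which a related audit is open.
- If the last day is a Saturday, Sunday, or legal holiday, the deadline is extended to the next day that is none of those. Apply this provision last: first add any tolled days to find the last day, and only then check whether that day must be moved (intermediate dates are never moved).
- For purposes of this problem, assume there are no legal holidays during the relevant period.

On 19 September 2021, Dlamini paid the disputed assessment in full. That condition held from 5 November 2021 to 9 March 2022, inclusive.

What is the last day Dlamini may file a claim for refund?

August 17, 2022

Counting 19 September 2021 as day 1, day 208 is April 14, 2022.
From November 5, 2021 through March 9, 2022 inclusive is 125 days; tolling adds 125 days: April 14, 2022 + 125 days = August 17, 2022.
August 17, 2022 is a Wednesday and not a legal holiday, so no extension applies.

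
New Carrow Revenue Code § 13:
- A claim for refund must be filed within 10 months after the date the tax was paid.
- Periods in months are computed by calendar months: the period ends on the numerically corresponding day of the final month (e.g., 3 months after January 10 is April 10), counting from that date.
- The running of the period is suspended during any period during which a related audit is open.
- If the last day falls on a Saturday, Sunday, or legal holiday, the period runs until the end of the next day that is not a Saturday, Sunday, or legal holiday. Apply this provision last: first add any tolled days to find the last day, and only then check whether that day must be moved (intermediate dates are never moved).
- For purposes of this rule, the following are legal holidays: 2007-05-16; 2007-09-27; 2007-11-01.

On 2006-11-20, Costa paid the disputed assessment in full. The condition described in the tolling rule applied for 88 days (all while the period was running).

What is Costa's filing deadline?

10 months after 2006-11-20 is September 20, 2007.
Tolling adds 88 days: September 20, 2007 + 88 days = December 17, 2007.
December 17, 2007 is a Monday and not a legal holiday, so no extension applies.

December 17, 2007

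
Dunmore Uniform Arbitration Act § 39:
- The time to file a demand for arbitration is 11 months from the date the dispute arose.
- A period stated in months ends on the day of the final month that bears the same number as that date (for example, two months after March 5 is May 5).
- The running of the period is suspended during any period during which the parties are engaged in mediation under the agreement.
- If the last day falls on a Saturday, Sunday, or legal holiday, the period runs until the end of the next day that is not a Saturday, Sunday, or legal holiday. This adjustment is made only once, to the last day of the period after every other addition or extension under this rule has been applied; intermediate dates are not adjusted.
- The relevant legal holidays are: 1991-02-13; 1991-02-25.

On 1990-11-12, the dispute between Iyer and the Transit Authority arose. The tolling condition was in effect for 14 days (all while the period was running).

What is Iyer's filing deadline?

October 28, 1991

11 months after 1990-11-12 is October 12, 1991.
Tolling adds 14 days: October 12, 1991 + 14 days = October 26, 1991.
October 26, 1991 is Saturday; October 27, 1991 is Sunday. The next qualifying day is October 28, 1991.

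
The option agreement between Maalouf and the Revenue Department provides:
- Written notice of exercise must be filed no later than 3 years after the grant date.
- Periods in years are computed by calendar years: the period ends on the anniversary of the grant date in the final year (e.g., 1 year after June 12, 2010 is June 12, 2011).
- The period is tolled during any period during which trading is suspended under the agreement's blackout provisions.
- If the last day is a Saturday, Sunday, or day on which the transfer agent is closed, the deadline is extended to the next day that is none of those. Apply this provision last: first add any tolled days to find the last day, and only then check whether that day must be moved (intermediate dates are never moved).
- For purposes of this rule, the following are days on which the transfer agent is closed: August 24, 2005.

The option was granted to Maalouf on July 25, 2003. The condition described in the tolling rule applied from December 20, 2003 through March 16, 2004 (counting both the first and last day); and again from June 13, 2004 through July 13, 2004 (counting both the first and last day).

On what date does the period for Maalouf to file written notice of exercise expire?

November 21, 2006

3 years after July 25, 2003 is July 25, 2006.
From December 20, 2003 through March 16, 2004 inclusive is 88 days; tolling adds 88 days: July 25, 2006 + 88 days = October 21, 2006.
From June 13, 2004 through July 13, 2004 inclusive is 31 days; tolling adds 31 days: October 21, 2006 + 31 days = November 21, 2006.
November 21, 2006 is a Tuesday and not a day on which the transfer agent is closed, so no extension applies.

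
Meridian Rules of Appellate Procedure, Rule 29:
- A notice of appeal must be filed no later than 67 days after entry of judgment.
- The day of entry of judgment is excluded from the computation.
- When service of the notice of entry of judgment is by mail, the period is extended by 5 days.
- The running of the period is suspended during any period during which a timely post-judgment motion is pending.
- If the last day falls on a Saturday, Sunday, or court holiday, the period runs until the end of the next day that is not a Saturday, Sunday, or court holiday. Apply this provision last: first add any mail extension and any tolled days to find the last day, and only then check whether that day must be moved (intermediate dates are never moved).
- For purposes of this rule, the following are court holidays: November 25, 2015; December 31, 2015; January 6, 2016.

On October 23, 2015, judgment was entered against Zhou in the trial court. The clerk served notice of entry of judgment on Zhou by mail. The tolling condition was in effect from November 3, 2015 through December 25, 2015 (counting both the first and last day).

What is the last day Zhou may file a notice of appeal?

February 25, 2016

67 days after October 23, 2015 is December 29, 2015.
Service was by mail, adding 5 days: December 29, 2015 + 5 days = January 3, 2016.
From November 3, 2015 through December 25, 2015 inclusive is 53 days; tolling adds 53 days: January 3, 2016 + 53 days = February 25, 2016.
February 25, 2016 is a Thursday and not a court holiday, so no extension applies.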